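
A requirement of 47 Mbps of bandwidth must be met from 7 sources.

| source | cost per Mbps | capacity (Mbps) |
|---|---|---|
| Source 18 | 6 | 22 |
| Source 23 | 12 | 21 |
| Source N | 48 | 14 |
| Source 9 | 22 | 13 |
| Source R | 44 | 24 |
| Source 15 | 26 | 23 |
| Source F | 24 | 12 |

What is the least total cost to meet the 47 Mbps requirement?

Cheapest first:
Source 18 (6): use full 22 → 25 Mbps to go.
Source 23 at 12: take all 21 Mbps → 4 still needed.
Source 9 at 22: take 4 of its 13 → requirement met.
Source F, Source 15, Source R, Source N: unused.
Cost = 22×6 + 21×12 + 4×22 = 472.

472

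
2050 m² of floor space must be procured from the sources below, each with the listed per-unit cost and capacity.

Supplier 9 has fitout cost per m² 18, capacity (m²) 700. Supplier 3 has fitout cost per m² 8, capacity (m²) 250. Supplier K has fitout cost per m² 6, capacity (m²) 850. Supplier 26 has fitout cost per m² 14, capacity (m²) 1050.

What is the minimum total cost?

Cheapest first:
Supplier K (6): use full 850 — 1200 m² to go.
Supplier 3 at 8: take all 250 m² — 950 still needed.
Supplier 26 at 14: take 950 of its 1050 — requirement met.
Supplier 9: unused.
Cost = 850×6 + 250×8 + 950×14 = 20400.

20400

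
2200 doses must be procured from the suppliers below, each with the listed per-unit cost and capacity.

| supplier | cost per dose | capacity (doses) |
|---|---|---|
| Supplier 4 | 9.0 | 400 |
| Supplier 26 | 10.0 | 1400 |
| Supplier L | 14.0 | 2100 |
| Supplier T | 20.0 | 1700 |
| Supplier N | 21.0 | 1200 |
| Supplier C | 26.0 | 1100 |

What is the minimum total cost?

23200

Fill from the cheapest supplier first.
Supplier 4 at 9.0: take all 400 doses — 1800 still needed.
Supplier 26 (10.0): use full 1400 — 400 doses to go.
Supplier L (14.0): take the remaining 400 — done.
Supplier T, Supplier N, Supplier C: unused.
Cost = 400×9.0 + 1400×10.0 + 400×14.0 = 23200.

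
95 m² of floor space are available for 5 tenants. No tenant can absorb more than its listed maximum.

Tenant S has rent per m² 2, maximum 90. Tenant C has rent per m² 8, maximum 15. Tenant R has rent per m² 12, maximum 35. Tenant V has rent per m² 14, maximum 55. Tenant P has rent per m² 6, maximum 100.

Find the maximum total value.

1230

Rank by rent per m²: Tenant V 14 > Tenant R 12 > Tenant C 8 > Tenant P 6 > Tenant S 2.
Give Tenant V 55 to hit its cap of 55 → 40 left.
Give Tenant R 35 to hit its cap of 35 → 5 left.
Only 5 left; Tenant C takes them to reach 5.
Total = 8×5 + 12×35 + 14×55 = 1230.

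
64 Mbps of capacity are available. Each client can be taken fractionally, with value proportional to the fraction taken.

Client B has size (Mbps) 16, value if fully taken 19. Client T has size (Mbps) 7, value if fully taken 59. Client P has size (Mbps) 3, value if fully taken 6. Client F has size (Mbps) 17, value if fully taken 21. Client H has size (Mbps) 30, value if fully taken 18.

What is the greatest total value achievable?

Sort by value density: Client T 59/7≈8.43, Client P 6/3≈2, Client F 21/17≈1.24, Client B 19/16≈1.19, Client H 18/30≈0.6.
Take all of Client T (7 Mbps, value 59) ; 57 Mbps left.
All 3 Mbps of Client P fit (value 6) ; 54 remain.
All 17 Mbps of Client F fit (value 21) ; 37 remain.
Client B: take in full, 16 Mbps for value 19 ; 21 left.
Only 21 Mbps remain; take 21/30 of Client H for value 18×21/30 = 12.6.
Total value = 117.6.

117.6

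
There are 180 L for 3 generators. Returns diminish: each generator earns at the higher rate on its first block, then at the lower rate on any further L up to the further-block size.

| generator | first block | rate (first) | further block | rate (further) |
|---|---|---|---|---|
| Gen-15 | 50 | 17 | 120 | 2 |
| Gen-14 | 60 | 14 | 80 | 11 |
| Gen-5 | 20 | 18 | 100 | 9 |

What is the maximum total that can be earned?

2600

Treat each block as its own option and order by rate: Gen-5/T1 18 > Gen-15/T1 17 > Gen-14/T1 14 > Gen-14/T2 11 > Gen-5/T2 9 > Gen-15/T2 2.
Gen-5/T1 (18): +20 — 160 left.
Gen-15 T1 at 17: fill all 50 — 110 left.
Gen-14/T1 (14): +60 — 50 left.
Gen-14/T2: +50 of 80 at 11; pool empty.
Total = 18×20 + 17×50 + 14×60 + 11×50 = 2600.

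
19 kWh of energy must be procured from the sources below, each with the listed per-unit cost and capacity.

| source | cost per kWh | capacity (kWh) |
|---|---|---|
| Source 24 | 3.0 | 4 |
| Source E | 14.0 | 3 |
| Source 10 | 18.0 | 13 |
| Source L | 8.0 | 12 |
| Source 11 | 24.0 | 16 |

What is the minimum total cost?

Use sources in increasing cost order.
Source 24 at 3.0: take all 4 kWh → 15 still needed.
Source L at 8.0: take all 12 kWh → 3 still needed.
Source E (14.0): use full 3 → 0 kWh to go.
Source 10, Source 11: unused.
Cost = 4×3.0 + 12×8.0 + 3×14.0 = 150.

150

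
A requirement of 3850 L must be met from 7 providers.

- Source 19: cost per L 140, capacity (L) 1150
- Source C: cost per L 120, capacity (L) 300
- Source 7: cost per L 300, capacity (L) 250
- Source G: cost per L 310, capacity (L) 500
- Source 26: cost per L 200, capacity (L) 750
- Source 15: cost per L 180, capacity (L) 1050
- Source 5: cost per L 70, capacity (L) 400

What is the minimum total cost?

Use providers in increasing cost order.
Source 5 (70): use full 400 → 3450 L to go.
Source C at 120: take all 300 L → 3150 still needed.
Take 1150 from Source 19 at 140 → need 2000 more.
Take 1050 from Source 15 at 180 → need 950 more.
Source 26 at 200: take all 750 L → 200 still needed.
Take 200 from Source 7 at 300 to finish.
Source G: unused.
Cost = 400×70 + 300×120 + 1150×140 + 1050×180 + 750×200 + 200×300 = 624000.

624000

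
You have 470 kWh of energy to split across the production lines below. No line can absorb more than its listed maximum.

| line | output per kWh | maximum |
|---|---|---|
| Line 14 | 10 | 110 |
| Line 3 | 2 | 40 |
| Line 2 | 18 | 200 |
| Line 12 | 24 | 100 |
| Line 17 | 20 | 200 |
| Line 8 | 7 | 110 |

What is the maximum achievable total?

9460

Order the production lines by output per kWh: Line 12 24 > Line 17 20 > Line 2 18 > Line 14 10 > Line 8 7 > Line 3 2.
Give Line 12 100 to hit its cap of 100 → 370 left.
Line 17: +200 to 200 (cap) → 170 left.
Line 2: +170 (room for 200) → 170. Pool exhausted.
Total = 18×170 + 24×100 + 20×200 = 9460.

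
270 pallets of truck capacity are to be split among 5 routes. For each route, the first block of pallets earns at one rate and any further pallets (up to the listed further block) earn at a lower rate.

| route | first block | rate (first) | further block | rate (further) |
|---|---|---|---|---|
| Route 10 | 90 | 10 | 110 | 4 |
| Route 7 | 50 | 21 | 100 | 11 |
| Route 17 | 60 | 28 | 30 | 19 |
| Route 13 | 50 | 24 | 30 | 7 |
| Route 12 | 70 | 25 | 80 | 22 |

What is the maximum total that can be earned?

6600

Rank every tier by rate: Route 17/tier1 28 > Route 12/tier1 25 > Route 13/tier1 24 > Route 12/tier2 22 > Route 7/tier1 21 > Route 17/tier2 19 > Route 7/tier2 11 > Route 10/tier1 10 > Route 13/tier2 7 > Route 10/tier2 4.
Route 17/tier1 (28): +60 — 210 left.
Route 12/tier1 (25): +70 — 140 left.
Fill Route 13 tier1 block (50 at 24) — 90 left.
Route 12/tier2 (22): +80 — 10 left.
10 remain; put them into Route 7 tier1 at 21.
Total = 28×60 + 25×70 + 24×50 + 22×80 + 21×10 = 6600.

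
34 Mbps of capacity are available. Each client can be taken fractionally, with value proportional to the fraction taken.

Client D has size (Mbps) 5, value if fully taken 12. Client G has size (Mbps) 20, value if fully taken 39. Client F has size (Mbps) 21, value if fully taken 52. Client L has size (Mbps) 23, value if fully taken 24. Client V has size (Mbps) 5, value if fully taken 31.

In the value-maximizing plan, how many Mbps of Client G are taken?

3

Best value per unit of size first: Client V 31/5≈6.2, Client F 52/21≈2.48, Client D 12/5≈2.4, Client G 39/20≈1.95, Client L 24/23≈1.04.
Client V: take in full, 5 Mbps for value 31 ; 29 left.
Client F: take in full, 21 Mbps for value 52 ; 8 left.
All 5 Mbps of Client D fit (value 12) ; 3 remain.
3 Mbps left: a 3/20 share of Client G gives 39×3/20 = 5.85.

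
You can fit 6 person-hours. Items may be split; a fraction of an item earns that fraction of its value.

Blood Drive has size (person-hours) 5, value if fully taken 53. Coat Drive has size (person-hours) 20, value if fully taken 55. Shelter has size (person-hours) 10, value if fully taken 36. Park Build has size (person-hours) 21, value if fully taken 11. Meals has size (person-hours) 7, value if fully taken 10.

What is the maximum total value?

Sort by value density: Blood Drive 53/5≈10.6, Shelter 36/10≈3.6, Coat Drive 55/20≈2.75, Meals 10/7≈1.43, Park Build 11/21≈0.524.
All 5 person-hours of Blood Drive fit (value 53) — 1 remain.
Only 1 person-hours remain; take 1/10 of Shelter for value 36×1/10 = 3.6.
Total value = 56.6.

56.6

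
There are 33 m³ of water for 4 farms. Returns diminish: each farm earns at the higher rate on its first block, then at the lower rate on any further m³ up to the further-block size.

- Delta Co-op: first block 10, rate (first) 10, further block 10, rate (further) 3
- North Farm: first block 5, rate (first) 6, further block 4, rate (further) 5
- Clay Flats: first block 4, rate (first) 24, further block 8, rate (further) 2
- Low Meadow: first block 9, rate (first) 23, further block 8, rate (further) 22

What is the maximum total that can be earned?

Order all 8 blocks by rate: Clay Flats/T1 24 > Low Meadow/T1 23 > Low Meadow/T2 22 > Delta Co-op/T1 10 > North Farm/T1 6 > North Farm/T2 5 > Delta Co-op/T2 3 > Clay Flats/T2 2.
Fill Clay Flats T1 block (4 at 24) — 29 left.
Fill Low Meadow T1 block (9 at 23) — 20 left.
Fill Low Meadow T2 block (8 at 22) — 12 left.
Delta Co-op T1 at 10: fill all 10 — 2 left.
North Farm T1 at 6: only 2 left, fill 2.
Total = 24×4 + 23×9 + 22×8 + 10×10 + 6×2 = 591.

591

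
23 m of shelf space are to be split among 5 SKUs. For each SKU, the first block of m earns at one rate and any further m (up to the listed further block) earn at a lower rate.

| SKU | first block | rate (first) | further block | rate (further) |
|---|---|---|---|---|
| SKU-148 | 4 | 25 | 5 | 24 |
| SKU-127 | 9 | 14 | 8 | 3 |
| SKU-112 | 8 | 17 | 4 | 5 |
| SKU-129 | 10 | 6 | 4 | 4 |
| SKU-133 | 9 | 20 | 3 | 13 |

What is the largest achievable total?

485

Rank every tier by rate: SKU-148/T1 25 > SKU-148/T2 24 > SKU-133/T1 20 > SKU-112/T1 17 > SKU-127/T1 14 > SKU-133/T2 13 > SKU-129/T1 6 > SKU-112/T2 5 > SKU-129/T2 4 > SKU-127/T2 3.
SKU-148/T1 (25): +4 — 19 left.
Fill SKU-148 T2 block (5 at 24) — 14 left.
Fill SKU-133 T1 block (9 at 20) — 5 left.
SKU-112 T1 at 17: only 5 left, fill 5.
Total = 25×4 + 24×5 + 20×9 + 17×5 = 485.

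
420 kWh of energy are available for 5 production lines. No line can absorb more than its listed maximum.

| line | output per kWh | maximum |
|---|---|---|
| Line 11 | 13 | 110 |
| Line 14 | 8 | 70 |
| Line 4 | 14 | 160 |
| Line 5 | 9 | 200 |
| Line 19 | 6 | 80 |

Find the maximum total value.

Highest output per kWh first: Line 4 14 > Line 11 13 > Line 5 9 > Line 14 8 > Line 19 6.
Give Line 4 160 to hit its cap of 160 ; 260 left.
Give Line 11 110 to hit its cap of 110 ; 150 left.
Only 150 left; Line 5 takes them to reach 150.
Total = 13×110 + 14×160 + 9×150 = 5020.

5020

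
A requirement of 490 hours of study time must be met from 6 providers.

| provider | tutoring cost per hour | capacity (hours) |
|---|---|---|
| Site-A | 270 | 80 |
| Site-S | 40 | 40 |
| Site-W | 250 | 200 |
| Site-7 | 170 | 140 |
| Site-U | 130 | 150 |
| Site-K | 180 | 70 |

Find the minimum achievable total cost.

Fill from the cheapest provider first.
Site-S (40): use full 40 → 450 hours to go.
Site-U at 130: take all 150 hours → 300 still needed.
Site-7 at 170: take all 140 hours → 160 still needed.
Site-K (180): use full 70 → 90 hours to go.
Site-W at 250: take 90 of its 200 → requirement met.
Site-A: unused.
Cost = 40×40 + 150×130 + 140×170 + 70×180 + 90×250 = 80000.

80000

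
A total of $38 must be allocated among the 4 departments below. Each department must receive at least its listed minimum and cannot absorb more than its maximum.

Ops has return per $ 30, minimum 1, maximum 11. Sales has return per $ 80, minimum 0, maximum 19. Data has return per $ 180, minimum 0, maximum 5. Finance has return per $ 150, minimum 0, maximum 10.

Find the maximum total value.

Meeting every minimum uses 1+0+0+0 = 1 $, leaving 37.
Highest return per $ first: Data 180 > Finance 150 > Sales 80 > Ops 30.
Data: +5 to 5 (cap) ; 32 left.
Finance: +10 to 10 (cap) ; 22 left.
Sales takes 19 more to reach its cap of 19 ; 3 left.
Only 3 left; Ops takes them to reach 4.
Total = 30×4 + 80×19 + 180×5 + 150×10 = 4040.

4040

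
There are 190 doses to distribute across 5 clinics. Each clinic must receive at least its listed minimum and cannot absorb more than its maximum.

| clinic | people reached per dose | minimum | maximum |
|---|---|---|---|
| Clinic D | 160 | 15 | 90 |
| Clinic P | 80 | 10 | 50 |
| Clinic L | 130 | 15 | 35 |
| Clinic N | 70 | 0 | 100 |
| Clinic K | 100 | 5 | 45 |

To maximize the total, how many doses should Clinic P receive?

Meeting every minimum uses 15+10+15+0+5 = 45 doses, leaving 145.
Highest people reached per dose first: Clinic D 160 > Clinic L 130 > Clinic K 100 > Clinic P 80 > Clinic N 70.
Clinic D takes 75 more to reach its cap of 90 → 70 left.
Clinic L takes 20 more to reach its cap of 35 → 50 left.
Clinic K: +40 to 45 (cap) → 10 left.
Clinic P has room for 40 more but only 10 remain, so it gets 20.

20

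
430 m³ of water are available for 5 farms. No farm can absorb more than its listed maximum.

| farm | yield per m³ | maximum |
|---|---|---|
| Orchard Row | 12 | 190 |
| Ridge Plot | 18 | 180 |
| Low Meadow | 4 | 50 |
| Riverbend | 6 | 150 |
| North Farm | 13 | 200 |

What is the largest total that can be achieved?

Order the farms by yield per m³: Ridge Plot 18 > North Farm 13 > Orchard Row 12 > Riverbend 6 > Low Meadow 4.
Give Ridge Plot 180 to hit its cap of 180 → 250 left.
North Farm: +200 to 200 (cap) → 50 left.
Orchard Row: +50 (room for 190) → 50. Pool exhausted.
Total = 12×50 + 18×180 + 13×200 = 6440.

6440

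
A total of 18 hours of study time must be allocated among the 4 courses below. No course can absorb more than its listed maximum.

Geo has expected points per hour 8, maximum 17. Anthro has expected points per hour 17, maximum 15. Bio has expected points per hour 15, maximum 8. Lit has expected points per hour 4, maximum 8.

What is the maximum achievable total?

Order the courses by expected points per hour: Anthro 17 > Bio 15 > Geo 8 > Lit 4.
Anthro: +15 to 15 (cap) — 3 left.
Only 3 left; Bio takes them to reach 3.
Total = 17×15 + 15×3 = 300.

300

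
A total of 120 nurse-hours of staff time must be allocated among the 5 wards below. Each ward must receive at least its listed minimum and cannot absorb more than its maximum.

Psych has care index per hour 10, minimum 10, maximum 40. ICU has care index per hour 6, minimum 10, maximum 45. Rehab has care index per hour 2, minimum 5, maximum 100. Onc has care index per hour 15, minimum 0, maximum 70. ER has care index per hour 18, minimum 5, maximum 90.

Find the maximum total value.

1865

Meeting every minimum uses 10+10+5+0+5 = 30 nurse-hours, leaving 90.
Order the wards by care index per hour: ER 18 > Onc 15 > Psych 10 > ICU 6 > Rehab 2.
ER takes 85 more to reach its cap of 90 → 5 left.
Only 5 left; Onc takes them to reach 5.
Total = 10×10 + 6×10 + 2×5 + 15×5 + 18×90 = 1865.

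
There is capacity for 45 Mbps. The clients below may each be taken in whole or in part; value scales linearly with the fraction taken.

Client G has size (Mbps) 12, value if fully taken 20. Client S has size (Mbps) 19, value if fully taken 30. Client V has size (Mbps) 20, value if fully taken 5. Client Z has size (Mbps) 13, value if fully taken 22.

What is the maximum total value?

Best value per unit of size first: Client Z 22/13≈1.69, Client G 20/12≈1.67, Client S 30/19≈1.58, Client V 5/20≈0.25.
Take all of Client Z (13 Mbps, value 22) ; 32 Mbps left.
Client G: take in full, 12 Mbps for value 20 ; 20 left.
All 19 Mbps of Client S fit (value 30) ; 1 remain.
Fill the last 1 Mbps with part of Client V: 1/20 of it earns 0.25.
Total value = 72.25.

72.25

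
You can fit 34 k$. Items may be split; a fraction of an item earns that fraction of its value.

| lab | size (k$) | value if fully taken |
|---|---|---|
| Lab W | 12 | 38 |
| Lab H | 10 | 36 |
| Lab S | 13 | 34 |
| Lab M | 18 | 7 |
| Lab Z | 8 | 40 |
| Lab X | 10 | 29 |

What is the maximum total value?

125.6

Sort by value density: Lab Z 40/8≈5, Lab H 36/10≈3.6, Lab W 38/12≈3.17, Lab X 29/10≈2.9, Lab S 34/13≈2.62, Lab M 7/18≈0.389.
Lab Z: take in full, 8 k$ for value 40 — 26 left.
All 10 k$ of Lab H fit (value 36) — 16 remain.
Lab W: take in full, 12 k$ for value 38 — 4 left.
Only 4 k$ remain; take 4/10 of Lab X for value 29×4/10 = 11.6.
Total value = 125.6.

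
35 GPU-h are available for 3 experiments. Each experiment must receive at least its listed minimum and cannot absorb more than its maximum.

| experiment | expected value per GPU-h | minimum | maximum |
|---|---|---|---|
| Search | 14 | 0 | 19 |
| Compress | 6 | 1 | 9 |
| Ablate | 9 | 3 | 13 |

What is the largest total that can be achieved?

401

Meeting every minimum uses 0+1+3 = 4 GPU-h, leaving 31.
Order the experiments by expected value per GPU-h: Search 14 > Ablate 9 > Compress 6.
Search takes 19 more to reach its cap of 19 — 12 left.
Ablate: +10 to 13 (cap) — 2 left.
Compress has room for 8 more but only 2 remain, so it gets 3.
Total = 14×19 + 6×3 + 9×13 = 401.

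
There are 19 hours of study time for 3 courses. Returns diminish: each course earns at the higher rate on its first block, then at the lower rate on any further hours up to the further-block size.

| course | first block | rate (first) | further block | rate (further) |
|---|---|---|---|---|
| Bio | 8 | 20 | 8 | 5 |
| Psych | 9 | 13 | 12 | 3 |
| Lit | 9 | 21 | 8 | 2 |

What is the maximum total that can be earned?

375

Order all 6 blocks by rate: Lit/tier1 21 > Bio/tier1 20 > Psych/tier1 13 > Bio/tier2 5 > Psych/tier2 3 > Lit/tier2 2.
Fill Lit tier1 block (9 at 21) ; 10 left.
Bio tier1 at 20: fill all 8 ; 2 left.
2 remain; put them into Psych tier1 at 13.
Total = 21×9 + 20×8 + 13×2 = 375.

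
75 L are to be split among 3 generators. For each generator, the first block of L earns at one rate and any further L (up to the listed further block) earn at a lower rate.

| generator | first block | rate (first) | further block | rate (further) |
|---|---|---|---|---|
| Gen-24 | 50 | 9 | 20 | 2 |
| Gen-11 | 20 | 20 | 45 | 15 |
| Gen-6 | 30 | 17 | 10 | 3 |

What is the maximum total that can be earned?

1285

Rank every tier by rate: Gen-11/tier1 20 > Gen-6/tier1 17 > Gen-11/tier2 15 > Gen-24/tier1 9 > Gen-6/tier2 3 > Gen-24/tier2 2.
Gen-11/tier1 (20): +20 ; 55 left.
Gen-6 tier1 at 17: fill all 30 ; 25 left.
Gen-11 tier2 at 15: only 25 left, fill 25.
Total = 20×20 + 17×30 + 15×25 = 1285.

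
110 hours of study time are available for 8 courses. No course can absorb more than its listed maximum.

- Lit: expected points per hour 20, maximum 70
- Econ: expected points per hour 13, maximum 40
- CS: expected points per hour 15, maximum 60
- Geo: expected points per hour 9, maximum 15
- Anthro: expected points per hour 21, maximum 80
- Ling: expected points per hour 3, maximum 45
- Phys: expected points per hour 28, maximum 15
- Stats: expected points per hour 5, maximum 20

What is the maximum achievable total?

Highest expected points per hour first: Phys 28 > Anthro 21 > Lit 20 > CS 15 > Econ 13 > Geo 9 > Stats 5 > Ling 3.
Give Phys 15 to hit its cap of 15 → 95 left.
Give Anthro 80 to hit its cap of 80 → 15 left.
Only 15 left; Lit takes them to reach 15.
Total = 20×15 + 21×80 + 28×15 = 2400.

2400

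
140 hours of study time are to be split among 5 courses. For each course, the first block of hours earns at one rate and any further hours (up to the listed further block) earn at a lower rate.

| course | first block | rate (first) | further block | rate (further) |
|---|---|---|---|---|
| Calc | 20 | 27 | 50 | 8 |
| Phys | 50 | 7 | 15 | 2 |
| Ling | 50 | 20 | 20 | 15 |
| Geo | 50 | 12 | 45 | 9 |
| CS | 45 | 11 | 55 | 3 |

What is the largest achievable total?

2440

Treat each block as its own option and order by rate: Calc/T1 27 > Ling/T1 20 > Ling/T2 15 > Geo/T1 12 > CS/T1 11 > Geo/T2 9 > Calc/T2 8 > Phys/T1 7 > CS/T2 3 > Phys/T2 2.
Fill Calc T1 block (20 at 27) ; 120 left.
Fill Ling T1 block (50 at 20) ; 70 left.
Ling T2 at 15: fill all 20 ; 50 left.
Geo T1 at 12: fill all 50 ; 0 left.
Total = 27×20 + 20×50 + 15×20 + 12×50 = 2440.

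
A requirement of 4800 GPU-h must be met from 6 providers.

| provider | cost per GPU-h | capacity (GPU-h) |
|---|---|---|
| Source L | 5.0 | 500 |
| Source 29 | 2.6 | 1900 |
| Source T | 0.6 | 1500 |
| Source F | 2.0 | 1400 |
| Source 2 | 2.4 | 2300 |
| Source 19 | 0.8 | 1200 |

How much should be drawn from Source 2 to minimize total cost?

Cheapest first:
Take 1500 from Source T at 0.6 → need 3300 more.
Source 19 at 0.8: take all 1200 GPU-h → 2100 still needed.
Source F at 2.0: take all 1400 GPU-h → 700 still needed.
Source 2 at 2.4: take 700 of its 2300 → requirement met.
Source 29, Source L: unused.

700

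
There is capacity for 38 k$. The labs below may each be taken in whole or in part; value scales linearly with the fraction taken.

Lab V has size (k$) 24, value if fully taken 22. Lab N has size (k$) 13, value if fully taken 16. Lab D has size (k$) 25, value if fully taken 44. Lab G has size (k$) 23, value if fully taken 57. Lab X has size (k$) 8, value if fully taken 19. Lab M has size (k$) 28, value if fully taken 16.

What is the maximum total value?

Rank by value-to-size ratio: Lab G 57/23≈2.48, Lab X 19/8≈2.38, Lab D 44/25≈1.76, Lab N 16/13≈1.23, Lab V 22/24≈0.917, Lab M 16/28≈0.571.
Take all of Lab G (23 k$, value 57) → 15 k$ left.
Take all of Lab X (8 k$, value 19) → 7 k$ left.
Only 7 k$ remain; take 7/25 of Lab D for value 44×7/25 = 12.32.
Total value = 88.32.

88.32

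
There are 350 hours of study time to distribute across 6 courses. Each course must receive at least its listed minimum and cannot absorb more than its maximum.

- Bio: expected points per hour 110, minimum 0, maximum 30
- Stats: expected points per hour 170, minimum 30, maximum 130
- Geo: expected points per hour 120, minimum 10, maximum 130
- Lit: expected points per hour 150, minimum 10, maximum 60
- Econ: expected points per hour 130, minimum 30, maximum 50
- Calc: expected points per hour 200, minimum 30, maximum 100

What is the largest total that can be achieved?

58800

Meeting every minimum uses 0+30+10+10+30+30 = 110 hours, leaving 240.
Order the courses by expected points per hour: Calc 200 > Stats 170 > Lit 150 > Econ 130 > Geo 120 > Bio 110.
Calc takes 70 more to reach its cap of 100 ; 170 left.
Give Stats 100 more to hit its cap of 130 ; 70 left.
Lit: +50 to 60 (cap) ; 20 left.
Econ: +20 to 50 (cap) ; 0 left.
Total = 170×130 + 120×10 + 150×60 + 130×50 + 200×100 = 58800.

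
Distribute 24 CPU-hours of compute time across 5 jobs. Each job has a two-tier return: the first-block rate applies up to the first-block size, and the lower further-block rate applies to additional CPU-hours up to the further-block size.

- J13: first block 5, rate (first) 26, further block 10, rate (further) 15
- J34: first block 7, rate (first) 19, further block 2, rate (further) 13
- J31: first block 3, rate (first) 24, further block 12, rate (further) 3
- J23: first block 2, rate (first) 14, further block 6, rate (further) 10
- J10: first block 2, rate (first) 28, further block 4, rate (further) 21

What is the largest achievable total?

Treat each block as its own option and order by rate: J10/first 28 > J13/first 26 > J31/first 24 > J10/second 21 > J34/first 19 > J13/second 15 > J23/first 14 > J34/second 13 > J23/second 10 > J31/second 3.
Fill J10 first block (2 at 28) → 22 left.
J13/first (26): +5 → 17 left.
J31 first at 24: fill all 3 → 14 left.
Fill J10 second block (4 at 21) → 10 left.
Fill J34 first block (7 at 19) → 3 left.
J13/second: +3 of 10 at 15; pool empty.
Total = 28×2 + 26×5 + 24×3 + 21×4 + 19×7 + 15×3 = 520.

520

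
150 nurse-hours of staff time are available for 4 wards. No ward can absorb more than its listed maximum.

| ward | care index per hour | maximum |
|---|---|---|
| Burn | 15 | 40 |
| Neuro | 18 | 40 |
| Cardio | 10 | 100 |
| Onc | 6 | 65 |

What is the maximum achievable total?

Order the wards by care index per hour: Neuro 18 > Burn 15 > Cardio 10 > Onc 6.
Neuro takes 40 to reach its cap of 40 → 110 left.
Burn takes 40 to reach its cap of 40 → 70 left.
Cardio: +70 (room for 100) → 70. Pool exhausted.
Total = 15×40 + 18×40 + 10×70 = 2020.

2020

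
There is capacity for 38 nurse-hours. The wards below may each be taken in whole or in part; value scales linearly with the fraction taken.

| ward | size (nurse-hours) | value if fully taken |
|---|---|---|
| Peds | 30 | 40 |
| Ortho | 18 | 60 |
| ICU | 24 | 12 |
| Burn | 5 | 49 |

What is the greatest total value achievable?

129

Sort by value density: Burn 49/5≈9.8, Ortho 60/18≈3.33, Peds 40/30≈1.33, ICU 12/24≈0.5.
Take all of Burn (5 nurse-hours, value 49) ; 33 nurse-hours left.
Take all of Ortho (18 nurse-hours, value 60) ; 15 nurse-hours left.
15 nurse-hours left: a 15/30 share of Peds gives 40×15/30 = 20.
Total value = 129.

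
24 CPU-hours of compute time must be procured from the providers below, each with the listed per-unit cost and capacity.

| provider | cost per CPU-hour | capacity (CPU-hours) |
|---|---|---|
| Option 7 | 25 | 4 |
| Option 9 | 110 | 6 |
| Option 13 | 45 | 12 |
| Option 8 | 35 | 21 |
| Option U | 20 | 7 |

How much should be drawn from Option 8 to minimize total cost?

Use providers in increasing cost order.
Option U at 20: take all 7 CPU-hours — 17 still needed.
Option 7 (25): use full 4 — 13 CPU-hours to go.
Option 8 (35): take the remaining 13 — done.
Option 13, Option 9: unused.

13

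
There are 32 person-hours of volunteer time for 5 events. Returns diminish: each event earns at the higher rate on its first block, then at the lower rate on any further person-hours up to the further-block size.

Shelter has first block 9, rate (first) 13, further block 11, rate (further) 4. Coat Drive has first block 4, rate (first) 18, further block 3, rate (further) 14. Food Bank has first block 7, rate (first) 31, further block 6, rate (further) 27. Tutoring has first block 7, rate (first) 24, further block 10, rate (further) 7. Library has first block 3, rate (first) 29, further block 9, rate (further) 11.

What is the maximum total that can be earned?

Rank every tier by rate: Food Bank/T1 31 > Library/T1 29 > Food Bank/T2 27 > Tutoring/T1 24 > Coat Drive/T1 18 > Coat Drive/T2 14 > Shelter/T1 13 > Library/T2 11 > Tutoring/T2 7 > Shelter/T2 4.
Fill Food Bank T1 block (7 at 31) ; 25 left.
Library/T1 (29): +3 ; 22 left.
Food Bank T2 at 27: fill all 6 ; 16 left.
Tutoring T1 at 24: fill all 7 ; 9 left.
Coat Drive/T1 (18): +4 ; 5 left.
Coat Drive T2 at 14: fill all 3 ; 2 left.
2 remain; put them into Shelter T1 at 13.
Total = 31×7 + 29×3 + 27×6 + 24×7 + 18×4 + 14×3 + 13×2 = 774.

774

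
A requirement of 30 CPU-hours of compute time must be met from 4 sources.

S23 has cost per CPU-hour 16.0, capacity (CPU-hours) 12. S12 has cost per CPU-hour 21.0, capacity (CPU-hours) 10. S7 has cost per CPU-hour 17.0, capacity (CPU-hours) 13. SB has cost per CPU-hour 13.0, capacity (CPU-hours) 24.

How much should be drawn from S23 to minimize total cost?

6

Use sources in increasing cost order.
SB at 13.0: take all 24 CPU-hours — 6 still needed.
Take 6 from S23 at 16.0 to finish.
S7, S12: unused.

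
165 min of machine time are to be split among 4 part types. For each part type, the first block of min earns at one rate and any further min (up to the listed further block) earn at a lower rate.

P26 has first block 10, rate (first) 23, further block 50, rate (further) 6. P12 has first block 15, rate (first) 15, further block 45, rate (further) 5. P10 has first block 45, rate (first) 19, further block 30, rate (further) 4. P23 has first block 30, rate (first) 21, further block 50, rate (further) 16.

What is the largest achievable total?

2830

Treat each block as its own option and order by rate: P26/tier1 23 > P23/tier1 21 > P10/tier1 19 > P23/tier2 16 > P12/tier1 15 > P26/tier2 6 > P12/tier2 5 > P10/tier2 4.
P26/tier1 (23): +10 ; 155 left.
P23/tier1 (21): +30 ; 125 left.
P10 tier1 at 19: fill all 45 ; 80 left.
P23 tier2 at 16: fill all 50 ; 30 left.
P12/tier1 (15): +15 ; 15 left.
15 remain; put them into P26 tier2 at 6.
Total = 23×10 + 21×30 + 19×45 + 16×50 + 15×15 + 6×15 = 2830.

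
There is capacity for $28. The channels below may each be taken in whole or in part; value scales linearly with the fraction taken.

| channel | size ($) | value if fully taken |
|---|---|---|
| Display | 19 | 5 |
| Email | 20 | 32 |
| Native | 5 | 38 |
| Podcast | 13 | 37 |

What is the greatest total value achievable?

Rank by value-to-size ratio: Native 38/5≈7.6, Podcast 37/13≈2.85, Email 32/20≈1.6, Display 5/19≈0.263.
Take all of Native (5 $, value 38) ; 23 $ left.
Take all of Podcast (13 $, value 37) ; 10 $ left.
10 $ left: a 10/20 share of Email gives 32×10/20 = 16.
Total value = 91.

91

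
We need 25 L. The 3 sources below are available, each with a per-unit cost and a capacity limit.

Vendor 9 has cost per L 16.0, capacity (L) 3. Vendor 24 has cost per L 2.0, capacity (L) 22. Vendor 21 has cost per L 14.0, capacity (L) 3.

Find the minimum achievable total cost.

86

Use sources in increasing cost order.
Vendor 24 (2.0): use full 22 → 3 L to go.
Take 3 from Vendor 21 at 14.0 → need 0 more.
Vendor 9: unused.
Cost = 22×2.0 + 3×14.0 = 86.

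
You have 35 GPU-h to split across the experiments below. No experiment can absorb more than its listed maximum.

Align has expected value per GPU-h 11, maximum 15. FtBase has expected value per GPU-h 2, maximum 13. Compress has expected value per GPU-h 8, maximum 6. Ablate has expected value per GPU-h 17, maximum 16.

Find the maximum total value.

469

Rank by expected value per GPU-h: Ablate 17 > Align 11 > Compress 8 > FtBase 2.
Ablate: +16 to 16 (cap) → 19 left.
Align takes 15 to reach its cap of 15 → 4 left.
Compress has room for 6 but only 4 remain, so it gets 4.
Total = 11×15 + 8×4 + 17×16 = 469.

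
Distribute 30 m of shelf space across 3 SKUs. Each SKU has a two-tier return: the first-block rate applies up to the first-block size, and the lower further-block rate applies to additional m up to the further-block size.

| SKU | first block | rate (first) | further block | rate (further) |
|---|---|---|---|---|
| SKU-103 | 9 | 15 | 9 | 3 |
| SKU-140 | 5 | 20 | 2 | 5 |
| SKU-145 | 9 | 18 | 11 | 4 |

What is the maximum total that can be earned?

427

Order all 6 blocks by rate: SKU-140/first 20 > SKU-145/first 18 > SKU-103/first 15 > SKU-140/second 5 > SKU-145/second 4 > SKU-103/second 3.
SKU-140/first (20): +5 ; 25 left.
SKU-145/first (18): +9 ; 16 left.
SKU-103 first at 15: fill all 9 ; 7 left.
SKU-140/second (5): +2 ; 5 left.
5 remain; put them into SKU-145 second at 4.
Total = 20×5 + 18×9 + 15×9 + 5×2 + 4×5 = 427.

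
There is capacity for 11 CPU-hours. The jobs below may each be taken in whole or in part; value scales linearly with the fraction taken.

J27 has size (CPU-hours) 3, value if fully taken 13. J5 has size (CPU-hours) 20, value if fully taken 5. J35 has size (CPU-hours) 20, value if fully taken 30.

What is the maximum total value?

25

Rank by value-to-size ratio: J27 13/3≈4.33, J35 30/20≈1.5, J5 5/20≈0.25.
All 3 CPU-hours of J27 fit (value 13) — 8 remain.
Fill the last 8 CPU-hours with part of J35: 8/20 of it earns 12.
Total value = 25.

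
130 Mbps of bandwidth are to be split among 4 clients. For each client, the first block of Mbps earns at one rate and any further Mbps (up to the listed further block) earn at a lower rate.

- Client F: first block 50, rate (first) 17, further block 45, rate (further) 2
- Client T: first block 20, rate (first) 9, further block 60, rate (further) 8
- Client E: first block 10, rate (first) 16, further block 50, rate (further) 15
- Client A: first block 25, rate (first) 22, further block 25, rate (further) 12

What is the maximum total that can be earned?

Rank every tier by rate: Client A/T1 22 > Client F/T1 17 > Client E/T1 16 > Client E/T2 15 > Client A/T2 12 > Client T/T1 9 > Client T/T2 8 > Client F/T2 2.
Client A/T1 (22): +25 ; 105 left.
Fill Client F T1 block (50 at 17) ; 55 left.
Fill Client E T1 block (10 at 16) ; 45 left.
Client E/T2: +45 of 50 at 15; pool empty.
Total = 22×25 + 17×50 + 16×10 + 15×45 = 2235.

2235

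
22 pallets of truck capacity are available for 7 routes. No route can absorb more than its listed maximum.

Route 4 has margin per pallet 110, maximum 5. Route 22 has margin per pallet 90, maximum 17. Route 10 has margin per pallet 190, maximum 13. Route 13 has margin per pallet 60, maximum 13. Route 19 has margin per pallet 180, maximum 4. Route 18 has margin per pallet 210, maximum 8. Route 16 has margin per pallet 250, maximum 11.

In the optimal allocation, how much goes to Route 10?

Highest margin per pallet first: Route 16 250 > Route 18 210 > Route 10 190 > Route 19 180 > Route 4 110 > Route 22 90 > Route 13 60.
Route 16: +11 to 11 (cap) — 11 left.
Route 18: +8 to 8 (cap) — 3 left.
Route 10: +3 (room for 13) → 3. Pool exhausted.

3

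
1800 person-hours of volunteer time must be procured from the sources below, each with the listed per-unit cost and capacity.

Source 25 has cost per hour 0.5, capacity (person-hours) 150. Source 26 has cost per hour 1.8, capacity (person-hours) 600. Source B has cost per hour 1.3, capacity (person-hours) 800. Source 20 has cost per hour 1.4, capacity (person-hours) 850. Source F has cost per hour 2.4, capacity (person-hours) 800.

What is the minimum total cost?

Cheapest first:
Source 25 at 0.5: take all 150 person-hours ; 1650 still needed.
Source B (1.3): use full 800 ; 850 person-hours to go.
Source 20 at 1.4: take all 850 person-hours ; 0 still needed.
Source 26, Source F: unused.
Cost = 150×0.5 + 800×1.3 + 850×1.4 = 2305.

2305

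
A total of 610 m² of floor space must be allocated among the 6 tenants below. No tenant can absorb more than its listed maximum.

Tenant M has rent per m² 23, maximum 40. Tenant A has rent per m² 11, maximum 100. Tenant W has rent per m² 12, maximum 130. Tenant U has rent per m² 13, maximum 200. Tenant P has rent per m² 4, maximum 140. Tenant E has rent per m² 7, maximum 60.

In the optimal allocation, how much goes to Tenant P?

Rank by rent per m²: Tenant M 23 > Tenant U 13 > Tenant W 12 > Tenant A 11 > Tenant E 7 > Tenant P 4.
Give Tenant M 40 to hit its cap of 40 → 570 left.
Give Tenant U 200 to hit its cap of 200 → 370 left.
Give Tenant W 130 to hit its cap of 130 → 240 left.
Tenant A: +100 to 100 (cap) → 140 left.
Give Tenant E 60 to hit its cap of 60 → 80 left.
Tenant P: +80 (room for 140) → 80. Pool exhausted.

80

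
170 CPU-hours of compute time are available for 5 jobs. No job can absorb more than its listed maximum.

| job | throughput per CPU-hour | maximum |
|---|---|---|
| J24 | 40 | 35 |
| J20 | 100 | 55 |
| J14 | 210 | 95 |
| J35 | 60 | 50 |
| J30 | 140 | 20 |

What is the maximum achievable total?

28250

Order the jobs by throughput per CPU-hour: J14 210 > J30 140 > J20 100 > J35 60 > J24 40.
J14: +95 to 95 (cap) → 75 left.
J30: +20 to 20 (cap) → 55 left.
J20: +55 to 55 (cap) → 0 left.
Total = 100×55 + 210×95 + 140×20 = 28250.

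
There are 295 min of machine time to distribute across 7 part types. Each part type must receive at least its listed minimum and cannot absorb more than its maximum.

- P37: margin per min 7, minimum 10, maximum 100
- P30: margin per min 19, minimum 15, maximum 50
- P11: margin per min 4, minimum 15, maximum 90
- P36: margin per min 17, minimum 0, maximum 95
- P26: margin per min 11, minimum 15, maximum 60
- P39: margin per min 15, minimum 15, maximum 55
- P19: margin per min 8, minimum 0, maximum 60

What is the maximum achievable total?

4260

Meeting every minimum uses 10+15+15+0+15+15+0 = 70 min, leaving 225.
Rank by margin per min: P30 19 > P36 17 > P39 15 > P26 11 > P19 8 > P37 7 > P11 4.
Give P30 35 more to hit its cap of 50 → 190 left.
P36: +95 to 95 (cap) → 95 left.
P39: +40 to 55 (cap) → 55 left.
P26: +45 to 60 (cap) → 10 left.
P19: +10 (room for 60) → 10. Pool exhausted.
Total = 7×10 + 19×50 + 4×15 + 17×95 + 11×60 + 15×55 + 8×10 = 4260.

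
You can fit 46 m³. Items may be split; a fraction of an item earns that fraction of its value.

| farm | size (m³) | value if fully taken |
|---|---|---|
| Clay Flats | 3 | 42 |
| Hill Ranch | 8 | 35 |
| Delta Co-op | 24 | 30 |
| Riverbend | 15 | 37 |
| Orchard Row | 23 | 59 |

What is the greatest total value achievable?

165.6

Sort by value density: Clay Flats 42/3≈14, Hill Ranch 35/8≈4.38, Orchard Row 59/23≈2.57, Riverbend 37/15≈2.47, Delta Co-op 30/24≈1.25.
Clay Flats: take in full, 3 m³ for value 42 — 43 left.
All 8 m³ of Hill Ranch fit (value 35) — 35 remain.
Orchard Row: take in full, 23 m³ for value 59 — 12 left.
Only 12 m³ remain; take 12/15 of Riverbend for value 37×12/15 = 29.6.
Total value = 165.6.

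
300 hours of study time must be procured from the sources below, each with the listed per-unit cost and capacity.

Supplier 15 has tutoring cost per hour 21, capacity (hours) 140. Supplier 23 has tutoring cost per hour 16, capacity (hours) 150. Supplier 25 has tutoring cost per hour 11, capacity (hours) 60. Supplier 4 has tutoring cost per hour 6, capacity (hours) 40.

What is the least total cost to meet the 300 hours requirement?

Use sources in increasing cost order.
Take 40 from Supplier 4 at 6 — need 260 more.
Take 60 from Supplier 25 at 11 — need 200 more.
Take 150 from Supplier 23 at 16 — need 50 more.
Supplier 15 at 21: take 50 of its 140 — requirement met.
Cost = 40×6 + 60×11 + 150×16 + 50×21 = 4350.

4350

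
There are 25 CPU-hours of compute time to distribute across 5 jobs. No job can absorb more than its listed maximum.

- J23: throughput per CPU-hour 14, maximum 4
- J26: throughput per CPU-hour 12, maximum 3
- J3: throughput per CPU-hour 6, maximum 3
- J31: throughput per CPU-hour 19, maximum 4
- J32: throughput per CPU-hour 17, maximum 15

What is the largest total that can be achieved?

411

Rank by throughput per CPU-hour: J31 19 > J32 17 > J23 14 > J26 12 > J3 6.
J31 takes 4 to reach its cap of 4 — 21 left.
Give J32 15 to hit its cap of 15 — 6 left.
J23: +4 to 4 (cap) — 2 left.
Only 2 left; J26 takes them to reach 2.
Total = 14×4 + 12×2 + 19×4 + 17×15 = 411.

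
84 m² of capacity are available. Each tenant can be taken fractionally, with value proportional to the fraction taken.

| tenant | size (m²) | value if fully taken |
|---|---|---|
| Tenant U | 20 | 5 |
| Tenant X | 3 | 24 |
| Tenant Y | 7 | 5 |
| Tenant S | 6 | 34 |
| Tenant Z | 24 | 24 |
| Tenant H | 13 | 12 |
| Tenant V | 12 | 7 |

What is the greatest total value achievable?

Sort by value density: Tenant X 24/3≈8, Tenant S 34/6≈5.67, Tenant Z 24/24≈1, Tenant H 12/13≈0.923, Tenant Y 5/7≈0.714, Tenant V 7/12≈0.583, Tenant U 5/20≈0.25.
Tenant X: take in full, 3 m² for value 24 ; 81 left.
All 6 m² of Tenant S fit (value 34) ; 75 remain.
Tenant Z: take in full, 24 m² for value 24 ; 51 left.
All 13 m² of Tenant H fit (value 12) ; 38 remain.
All 7 m² of Tenant Y fit (value 5) ; 31 remain.
Tenant V: take in full, 12 m² for value 7 ; 19 left.
19 m² left: a 19/20 share of Tenant U gives 5×19/20 = 4.75.
Total value = 110.75.

110.75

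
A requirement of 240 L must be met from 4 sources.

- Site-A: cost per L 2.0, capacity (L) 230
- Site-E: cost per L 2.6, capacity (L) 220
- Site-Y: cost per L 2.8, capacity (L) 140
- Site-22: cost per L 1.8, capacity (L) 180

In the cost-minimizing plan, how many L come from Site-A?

60

Cheapest first:
Site-22 at 1.8: take all 180 L → 60 still needed.
Site-A at 2.0: take 60 of its 230 → requirement met.
Site-E, Site-Y: unused.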